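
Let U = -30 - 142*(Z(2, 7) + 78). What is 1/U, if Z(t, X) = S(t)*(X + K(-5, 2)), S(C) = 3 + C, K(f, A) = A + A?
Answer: -1/18916 ≈ -5.2865e-5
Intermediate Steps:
K(f, A) = 2*A
Z(t, X) = (3 + t)*(4 + X) (Z(t, X) = (3 + t)*(X + 2*2) = (3 + t)*(X + 4) = (3 + t)*(4 + X))
U = -18916 (U = -30 - 142*((3 + 2)*(4 + 7) + 78) = -30 - 142*(5*11 + 78) = -30 - 142*(55 + 78) = -30 - 142*133 = -30 - 18886 = -18916)
1/U = 1/(-18916) = -1/18916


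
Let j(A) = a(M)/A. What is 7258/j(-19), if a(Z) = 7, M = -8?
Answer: -137902/7 ≈ -19700.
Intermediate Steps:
j(A) = 7/A
7258/j(-19) = 7258/((7/(-19))) = 7258/((7*(-1/19))) = 7258/(-7/19) = 7258*(-19/7) = -137902/7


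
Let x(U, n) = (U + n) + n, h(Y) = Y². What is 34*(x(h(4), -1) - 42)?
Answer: -952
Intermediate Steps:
x(U, n) = U + 2*n
34*(x(h(4), -1) - 42) = 34*((4² + 2*(-1)) - 42) = 34*((16 - 2) - 42) = 34*(14 - 42) = 34*(-28) = -952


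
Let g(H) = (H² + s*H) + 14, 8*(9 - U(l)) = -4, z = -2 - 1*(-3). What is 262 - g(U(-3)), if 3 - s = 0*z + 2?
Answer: 593/4 ≈ 148.25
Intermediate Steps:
z = 1 (z = -2 + 3 = 1)
U(l) = 19/2 (U(l) = 9 - ⅛*(-4) = 9 + ½ = 19/2)
s = 1 (s = 3 - (0*1 + 2) = 3 - (0 + 2) = 3 - 1*2 = 3 - 2 = 1)
g(H) = 14 + H + H² (g(H) = (H² + 1*H) + 14 = (H² + H) + 14 = (H + H²) + 14 = 14 + H + H²)
262 - g(U(-3)) = 262 - (14 + 19/2 + (19/2)²) = 262 - (14 + 19/2 + 361/4) = 262 - 1*455/4 = 262 - 455/4 = 593/4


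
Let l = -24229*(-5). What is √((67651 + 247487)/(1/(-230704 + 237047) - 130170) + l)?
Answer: √82586307072435861030539/825668309 ≈ 348.06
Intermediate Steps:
l = 121145
√((67651 + 247487)/(1/(-230704 + 237047) - 130170) + l) = √((67651 + 247487)/(1/(-230704 + 237047) - 130170) + 121145) = √(315138/(1/6343 - 130170) + 121145) = √(315138/(-825668309/6343) + 121145) = √(315138*(-6343/825668309) + 121145) = √(-1998920334/825668309 + 121145) = √(100023588373471/825668309) = √82586307072435861030539/825668309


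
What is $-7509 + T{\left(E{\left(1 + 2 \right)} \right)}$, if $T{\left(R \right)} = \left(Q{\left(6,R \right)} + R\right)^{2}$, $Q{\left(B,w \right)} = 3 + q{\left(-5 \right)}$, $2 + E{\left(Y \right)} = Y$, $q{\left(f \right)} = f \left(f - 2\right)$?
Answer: $-5988$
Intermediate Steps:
$q{\left(f \right)} = f \left(-2 + f\right)$
$E{\left(Y \right)} = -2 + Y$
$Q{\left(B,w \right)} = 38$ ($Q{\left(B,w \right)} = 3 - 5 \left(-2 - 5\right) = 3 - -35 = 3 + 35 = 38$)
$T{\left(R \right)} = \left(38 + R\right)^{2}$
$-7509 + T{\left(E{\left(1 + 2 \right)} \right)} = -7509 + \left(38 + \left(-2 + \left(1 + 2\right)\right)\right)^{2} = -7509 + \left(38 + \left(-2 + 3\right)\right)^{2} = -7509 + \left(38 + 1\right)^{2} = -7509 + 39^{2} = -7509 + 1521 = -5988$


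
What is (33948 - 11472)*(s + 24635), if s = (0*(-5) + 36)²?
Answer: 582825156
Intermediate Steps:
s = 1296 (s = (0 + 36)² = 36² = 1296)
(33948 - 11472)*(s + 24635) = (33948 - 11472)*(1296 + 24635) = 22476*25931 = 582825156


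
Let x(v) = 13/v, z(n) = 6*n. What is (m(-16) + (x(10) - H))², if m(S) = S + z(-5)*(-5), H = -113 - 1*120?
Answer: 13564489/100 ≈ 1.3565e+5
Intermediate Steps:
H = -233 (H = -113 - 120 = -233)
m(S) = 150 + S (m(S) = S + (6*(-5))*(-5) = S - 30*(-5) = S + 150 = 150 + S)
(m(-16) + (x(10) - H))² = ((150 - 16) + (13/10 - 1*(-233)))² = (134 + (13*(⅒) + 233))² = (134 + (13/10 + 233))² = (134 + 2343/10)² = (3683/10)² = 13564489/100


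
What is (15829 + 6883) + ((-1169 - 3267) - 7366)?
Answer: 10910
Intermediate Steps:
(15829 + 6883) + ((-1169 - 3267) - 7366) = 22712 + (-4436 - 7366) = 22712 - 11802 = 10910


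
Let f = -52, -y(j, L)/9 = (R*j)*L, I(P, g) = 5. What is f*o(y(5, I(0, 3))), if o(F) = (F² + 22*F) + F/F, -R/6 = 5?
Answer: -2376972052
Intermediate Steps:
R = -30 (R = -6*5 = -30)
y(j, L) = 270*L*j (y(j, L) = -9*(-30*j)*L = -(-270)*L*j = 270*L*j)
o(F) = 1 + F² + 22*F (o(F) = (F² + 22*F) + 1 = 1 + F² + 22*F)
f*o(y(5, I(0, 3))) = -52*(1 + (270*5*5)² + 22*(270*5*5)) = -52*(1 + 6750² + 22*6750) = -52*(1 + 45562500 + 148500) = -52*45711001 = -2376972052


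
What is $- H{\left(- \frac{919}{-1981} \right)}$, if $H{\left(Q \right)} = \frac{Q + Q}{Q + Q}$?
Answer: $-1$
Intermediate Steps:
$H{\left(Q \right)} = 1$ ($H{\left(Q \right)} = \frac{2 Q}{2 Q} = 2 Q \frac{1}{2 Q} = 1$)
$- H{\left(- \frac{919}{-1981} \right)} = \left(-1\right) 1 = -1$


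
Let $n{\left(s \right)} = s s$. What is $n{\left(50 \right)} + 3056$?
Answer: $5556$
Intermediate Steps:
$n{\left(s \right)} = s^{2}$
$n{\left(50 \right)} + 3056 = 50^{2} + 3056 = 2500 + 3056 = 5556$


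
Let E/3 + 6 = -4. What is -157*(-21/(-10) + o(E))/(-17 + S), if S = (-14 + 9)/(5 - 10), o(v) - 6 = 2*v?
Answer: -81483/160 ≈ -509.27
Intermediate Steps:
E = -30 (E = -18 + 3*(-4) = -18 - 12 = -30)
o(v) = 6 + 2*v
S = 1 (S = -5/(-5) = -5*(-1/5) = 1)
-157*(-21/(-10) + o(E))/(-17 + S) = -157*(-21/(-10) + (6 + 2*(-30)))/(-17 + 1) = -157*(-21*(-1/10) + (6 - 60))/(-16) = -157*(21/10 - 54)*(-1)/16 = -(-81483)*(-1)/(10*16) = -157*519/160 = -81483/160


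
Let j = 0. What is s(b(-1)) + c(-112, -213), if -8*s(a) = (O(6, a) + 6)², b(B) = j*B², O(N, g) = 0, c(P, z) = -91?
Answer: -191/2 ≈ -95.500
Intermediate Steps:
b(B) = 0 (b(B) = 0*B² = 0)
s(a) = -9/2 (s(a) = -(0 + 6)²/8 = -⅛*6² = -⅛*36 = -9/2)
s(b(-1)) + c(-112, -213) = -9/2 - 91 = -191/2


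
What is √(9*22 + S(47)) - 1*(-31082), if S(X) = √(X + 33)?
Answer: 31082 + √(198 + 4*√5) ≈ 31096.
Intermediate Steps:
S(X) = √(33 + X)
√(9*22 + S(47)) - 1*(-31082) = √(9*22 + √(33 + 47)) - 1*(-31082) = √(198 + √80) + 31082 = √(198 + 4*√5) + 31082 = 31082 + √(198 + 4*√5)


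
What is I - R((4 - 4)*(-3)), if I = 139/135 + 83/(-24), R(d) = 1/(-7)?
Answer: -17281/7560 ≈ -2.2858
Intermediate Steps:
R(d) = -1/7
I = -2623/1080 (I = 139*(1/135) + 83*(-1/24) = 139/135 - 83/24 = -2623/1080 ≈ -2.4287)
I - R((4 - 4)*(-3)) = -2623/1080 - 1*(-1/7) = -2623/1080 + 1/7 = -17281/7560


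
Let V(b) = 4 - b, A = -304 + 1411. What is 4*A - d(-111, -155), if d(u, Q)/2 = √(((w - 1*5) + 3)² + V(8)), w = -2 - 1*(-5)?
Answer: 4428 - 2*I*√3 ≈ 4428.0 - 3.4641*I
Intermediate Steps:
A = 1107
w = 3 (w = -2 + 5 = 3)
d(u, Q) = 2*I*√3 (d(u, Q) = 2*√(((3 - 1*5) + 3)² + (4 - 1*8)) = 2*√(((3 - 5) + 3)² + (4 - 8)) = 2*√((-2 + 3)² - 4) = 2*√(1² - 4) = 2*√(1 - 4) = 2*√(-3) = 2*(I*√3) = 2*I*√3)
4*A - d(-111, -155) = 4*1107 - 2*I*√3 = 4428 - 2*I*√3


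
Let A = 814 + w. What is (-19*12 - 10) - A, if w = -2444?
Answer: 1392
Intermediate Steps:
A = -1630 (A = 814 - 2444 = -1630)
(-19*12 - 10) - A = (-19*12 - 10) - 1*(-1630) = (-228 - 10) + 1630 = -238 + 1630 = 1392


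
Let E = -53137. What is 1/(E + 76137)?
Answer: 1/23000 ≈ 4.3478e-5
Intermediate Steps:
1/(E + 76137) = 1/(-53137 + 76137) = 1/23000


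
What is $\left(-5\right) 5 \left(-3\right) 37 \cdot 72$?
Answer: $199800$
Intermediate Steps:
$\left(-5\right) 5 \left(-3\right) 37 \cdot 72 = \left(-25\right) \left(-3\right) 37 \cdot 72 = 75 \cdot 37 \cdot 72 = 2775 \cdot 72 = 199800$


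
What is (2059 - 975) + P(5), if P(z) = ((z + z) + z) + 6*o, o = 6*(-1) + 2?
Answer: 1075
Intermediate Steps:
o = -4 (o = -6 + 2 = -4)
P(z) = -24 + 3*z (P(z) = ((z + z) + z) + 6*(-4) = (2*z + z) - 24 = 3*z - 24 = -24 + 3*z)
(2059 - 975) + P(5) = (2059 - 975) + (-24 + 3*5) = 1084 + (-24 + 15) = 1084 - 9 = 1075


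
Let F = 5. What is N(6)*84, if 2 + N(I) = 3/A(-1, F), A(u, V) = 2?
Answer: -42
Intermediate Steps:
N(I) = -1/2 (N(I) = -2 + 3/2 = -1/2)
N(6)*84 = -1/2*84 = -42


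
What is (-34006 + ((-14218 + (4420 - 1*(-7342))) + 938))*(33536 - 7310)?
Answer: -931652424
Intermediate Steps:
(-34006 + ((-14218 + (4420 - 1*(-7342))) + 938))*(33536 - 7310) = (-34006 + ((-14218 + (4420 + 7342)) + 938))*26226 = (-34006 + ((-14218 + 11762) + 938))*26226 = (-34006 + (-2456 + 938))*26226 = (-34006 - 1518)*26226 = -35524*26226 = -931652424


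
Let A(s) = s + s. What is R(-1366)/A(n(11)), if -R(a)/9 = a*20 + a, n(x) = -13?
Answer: -129087/13 ≈ -9929.8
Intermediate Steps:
R(a) = -189*a (R(a) = -9*(a*20 + a) = -9*(20*a + a) = -189*a)
A(s) = 2*s
R(-1366)/A(n(11)) = (-189*(-1366))/((2*(-13))) = 258174/(-26) = 258174*(-1/26) = -129087/13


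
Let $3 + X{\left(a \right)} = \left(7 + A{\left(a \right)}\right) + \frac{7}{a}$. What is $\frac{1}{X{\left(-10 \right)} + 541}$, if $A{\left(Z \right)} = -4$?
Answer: $\frac{10}{5403} \approx 0.0018508$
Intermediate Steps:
$X{\left(a \right)} = \frac{7}{a}$ ($X{\left(a \right)} = -3 + \left(\left(7 - 4\right) + \frac{7}{a}\right) = -3 + \left(3 + \frac{7}{a}\right) = \frac{7}{a}$)
$\frac{1}{X{\left(-10 \right)} + 541} = \frac{1}{\frac{7}{-10} + 541} = \frac{1}{7 \left(- \frac{1}{10}\right) + 541} = \frac{1}{- \frac{7}{10} + 541} = \frac{1}{\frac{5403}{10}} = \frac{10}{5403}$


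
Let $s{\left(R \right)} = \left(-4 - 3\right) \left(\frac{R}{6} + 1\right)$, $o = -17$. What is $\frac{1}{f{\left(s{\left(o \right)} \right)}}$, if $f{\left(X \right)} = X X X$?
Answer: $\frac{216}{456533} \approx 0.00047313$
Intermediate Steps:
$s{\left(R \right)} = -7 - \frac{7 R}{6}$ ($s{\left(R \right)} = - 7 \left(R \frac{1}{6} + 1\right) = - 7 \left(\frac{R}{6} + 1\right) = - 7 \left(1 + \frac{R}{6}\right) = -7 - \frac{7 R}{6}$)
$f{\left(X \right)} = X^{3}$ ($f{\left(X \right)} = X^{2} X = X^{3}$)
$\frac{1}{f{\left(s{\left(o \right)} \right)}} = \frac{1}{\left(-7 - - \frac{119}{6}\right)^{3}} = \frac{1}{\left(-7 + \frac{119}{6}\right)^{3}} = \frac{1}{\left(\frac{77}{6}\right)^{3}} = \frac{1}{\frac{456533}{216}} = \frac{216}{456533}$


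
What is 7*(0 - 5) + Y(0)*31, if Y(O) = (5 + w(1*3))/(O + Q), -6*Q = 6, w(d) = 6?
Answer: -376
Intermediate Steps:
Q = -1 (Q = -⅙*6 = -1)
Y(O) = 11/(-1 + O) (Y(O) = (5 + 6)/(O - 1) = 11/(-1 + O))
7*(0 - 5) + Y(0)*31 = 7*(0 - 5) + (11/(-1 + 0))*31 = 7*(-5) + (11/(-1))*31 = -35 + (11*(-1))*31 = -35 - 11*31 = -35 - 341 = -376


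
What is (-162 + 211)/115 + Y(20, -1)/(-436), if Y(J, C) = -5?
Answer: 21939/50140 ≈ 0.43755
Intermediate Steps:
(-162 + 211)/115 + Y(20, -1)/(-436) = (-162 + 211)/115 - 5/(-436) = 49*(1/115) - 5*(-1/436) = 49/115 + 5/436 = 21939/50140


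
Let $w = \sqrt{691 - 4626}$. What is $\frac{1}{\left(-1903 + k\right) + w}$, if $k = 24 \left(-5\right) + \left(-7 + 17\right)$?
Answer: $- \frac{2013}{4056104} - \frac{i \sqrt{3935}}{4056104} \approx -0.00049629 - 1.5465 \cdot 10^{-5} i$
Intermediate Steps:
$w = i \sqrt{3935}$ ($w = \sqrt{-3935} = i \sqrt{3935} \approx 62.73 i$)
$k = -110$ ($k = -120 + 10 = -110$)
$\frac{1}{\left(-1903 + k\right) + w} = \frac{1}{\left(-1903 - 110\right) + i \sqrt{3935}} = \frac{1}{-2013 + i \sqrt{3935}}$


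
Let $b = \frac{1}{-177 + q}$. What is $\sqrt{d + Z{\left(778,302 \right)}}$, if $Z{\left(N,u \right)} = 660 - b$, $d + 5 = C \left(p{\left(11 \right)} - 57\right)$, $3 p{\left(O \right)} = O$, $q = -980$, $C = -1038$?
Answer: $\frac{2 \sqrt{18746106223}}{1157} \approx 236.67$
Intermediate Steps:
$p{\left(O \right)} = \frac{O}{3}$
$b = - \frac{1}{1157}$ ($b = \frac{1}{-177 - 980} = \frac{1}{-1157} = - \frac{1}{1157} \approx -0.0008643$)
$d = 55355$ ($d = -5 - 1038 \left(\frac{1}{3} \cdot 11 - 57\right) = -5 - 1038 \left(\frac{11}{3} - 57\right) = -5 - -55360 = -5 + 55360 = 55355$)
$Z{\left(N,u \right)} = \frac{763621}{1157}$ ($Z{\left(N,u \right)} = 660 - - \frac{1}{1157} = 660 + \frac{1}{1157} = \frac{763621}{1157}$)
$\sqrt{d + Z{\left(778,302 \right)}} = \sqrt{55355 + \frac{763621}{1157}} = \sqrt{\frac{64809356}{1157}} = \frac{2 \sqrt{18746106223}}{1157}$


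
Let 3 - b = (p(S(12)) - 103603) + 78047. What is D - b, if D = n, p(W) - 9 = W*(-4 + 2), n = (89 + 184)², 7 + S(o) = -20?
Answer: 49033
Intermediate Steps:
S(o) = -27 (S(o) = -7 - 20 = -27)
n = 74529 (n = 273² = 74529)
p(W) = 9 - 2*W (p(W) = 9 + W*(-4 + 2) = 9 + W*(-2) = 9 - 2*W)
D = 74529
b = 25496 (b = 3 - (((9 - 2*(-27)) - 103603) + 78047) = 3 - (((9 + 54) - 103603) + 78047) = 3 - ((63 - 103603) + 78047) = 3 - (-103540 + 78047) = 3 - 1*(-25493) = 3 + 25493 = 25496)
D - b = 74529 - 1*25496 = 74529 - 25496 = 49033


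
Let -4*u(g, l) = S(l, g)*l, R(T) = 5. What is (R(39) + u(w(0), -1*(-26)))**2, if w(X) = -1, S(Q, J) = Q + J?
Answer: 99225/4 ≈ 24806.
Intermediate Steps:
S(Q, J) = J + Q
u(g, l) = -l*(g + l)/4 (u(g, l) = -(g + l)*l/4 = -l*(g + l)/4)
(R(39) + u(w(0), -1*(-26)))**2 = (5 - (-1*(-26))*(-1 - 1*(-26))/4)**2 = (5 - 1/4*26*(-1 + 26))**2 = (5 - 1/4*26*25)**2 = (5 - 325/2)**2 = (-315/2)**2 = 99225/4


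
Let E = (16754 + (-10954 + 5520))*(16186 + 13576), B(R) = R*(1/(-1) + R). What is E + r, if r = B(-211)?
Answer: 336950572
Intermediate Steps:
B(R) = R*(-1 + R)
r = 44732 (r = -211*(-1 - 211) = -211*(-212) = 44732)
E = 336905840 (E = (16754 - 5434)*29762 = 11320*29762 = 336905840)
E + r = 336905840 + 44732 = 336950572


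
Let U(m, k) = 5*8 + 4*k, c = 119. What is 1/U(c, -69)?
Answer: -1/236 ≈ -0.0042373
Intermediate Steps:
U(m, k) = 40 + 4*k
1/U(c, -69) = 1/(40 + 4*(-69)) = 1/(40 - 276) = 1/(-236) = -1/236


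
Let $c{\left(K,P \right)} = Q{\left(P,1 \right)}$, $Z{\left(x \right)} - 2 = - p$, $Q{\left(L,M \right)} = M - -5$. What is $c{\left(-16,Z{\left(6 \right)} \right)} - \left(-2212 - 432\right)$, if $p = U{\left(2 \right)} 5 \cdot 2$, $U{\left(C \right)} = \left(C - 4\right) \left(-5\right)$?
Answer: $2650$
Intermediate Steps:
$U{\left(C \right)} = 20 - 5 C$ ($U{\left(C \right)} = \left(-4 + C\right) \left(-5\right) = 20 - 5 C$)
$p = 100$ ($p = \left(20 - 10\right) 5 \cdot 2 = 10 \cdot 5 \cdot 2 = 50 \cdot 2 = 100$)
$Q{\left(L,M \right)} = 5 + M$ ($Q{\left(L,M \right)} = M + 5 = 5 + M$)
$Z{\left(x \right)} = -98$ ($Z{\left(x \right)} = 2 - 100 = -98$)
$c{\left(K,P \right)} = 6$ ($c{\left(K,P \right)} = 5 + 1 = 6$)
$c{\left(-16,Z{\left(6 \right)} \right)} - \left(-2212 - 432\right) = 6 - \left(-2212 - 432\right) = 6 - -2644 = 6 + 2644 = 2650$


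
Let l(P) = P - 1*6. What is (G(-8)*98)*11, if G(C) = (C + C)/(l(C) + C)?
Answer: 784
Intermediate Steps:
l(P) = -6 + P (l(P) = P - 6 = -6 + P)
G(C) = 2*C/(-6 + 2*C) (G(C) = (C + C)/((-6 + C) + C) = (2*C)/(-6 + 2*C) = 2*C/(-6 + 2*C))
(G(-8)*98)*11 = (-8/(-3 - 8)*98)*11 = (-8/(-11)*98)*11 = (-8*(-1/11)*98)*11 = ((8/11)*98)*11 = (784/11)*11 = 784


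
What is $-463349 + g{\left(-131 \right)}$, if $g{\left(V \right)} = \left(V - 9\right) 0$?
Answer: $-463349$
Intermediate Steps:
$g{\left(V \right)} = 0$ ($g{\left(V \right)} = \left(-9 + V\right) 0 = 0$)
$-463349 + g{\left(-131 \right)} = -463349 + 0 = -463349$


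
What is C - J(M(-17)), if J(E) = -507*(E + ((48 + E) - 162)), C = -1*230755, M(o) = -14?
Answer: -302749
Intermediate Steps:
C = -230755
J(E) = 57798 - 1014*E (J(E) = -507*(E + (-114 + E)) = -507*(-114 + 2*E) = 57798 - 1014*E)
C - J(M(-17)) = -230755 - (57798 - 1014*(-14)) = -230755 - (57798 + 14196) = -230755 - 1*71994 = -230755 - 71994 = -302749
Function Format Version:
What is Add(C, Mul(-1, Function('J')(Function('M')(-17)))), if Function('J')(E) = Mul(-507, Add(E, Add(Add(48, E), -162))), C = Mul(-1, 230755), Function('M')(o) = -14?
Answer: -302749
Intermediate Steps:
C = -230755
Function('J')(E) = Add(57798, Mul(-1014, E)) (Function('J')(E) = Mul(-507, Add(E, Add(-114, E))) = Mul(-507, Add(-114, Mul(2, E))) = Add(57798, Mul(-1014, E)))
Add(C, Mul(-1, Function('J')(Function('M')(-17)))) = Add(-230755, Mul(-1, Add(57798, Mul(-1014, -14)))) = Add(-230755, Mul(-1, Add(57798, 14196))) = Add(-230755, Mul(-1, 71994)) = Add(-230755, -71994) = -302749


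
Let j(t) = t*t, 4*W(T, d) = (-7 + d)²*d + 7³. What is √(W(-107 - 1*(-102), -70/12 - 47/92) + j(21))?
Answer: √1417767936117/76176 ≈ 15.631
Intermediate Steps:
W(T, d) = 343/4 + d*(-7 + d)²/4 (W(T, d) = ((-7 + d)²*d + 7³)/4 = (d*(-7 + d)² + 343)/4 = (343 + d*(-7 + d)²)/4 = 343/4 + d*(-7 + d)²/4)
j(t) = t²
√(W(-107 - 1*(-102), -70/12 - 47/92) + j(21)) = √((343/4 + (-70/12 - 47/92)*(-7 + (-70/12 - 47/92))²/4) + 21²) = √((343/4 + (-70*1/12 - 47*1/92)*(-7 + (-70*1/12 - 47*1/92))²/4) + 441) = √((343/4 + (-35/6 - 47/92)*(-7 + (-35/6 - 47/92))²/4) + 441) = √((343/4 + (¼)*(-1751/276)*(-7 - 1751/276)²) + 441) = √((343/4 + (¼)*(-1751/276)*(-3683/276)²) + 441) = √((343/4 + (¼)*(-1751/276)*(13564489/76176)) + 441) = √((343/4 - 23751420239/84098304) + 441) = √(-16539990671/84098304 + 441) = √(20547361393/84098304) = √1417767936117/76176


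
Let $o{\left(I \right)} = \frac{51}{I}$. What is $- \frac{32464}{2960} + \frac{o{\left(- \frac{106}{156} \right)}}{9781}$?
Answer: $- \frac{1052555327}{95902705} \approx -10.975$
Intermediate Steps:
$- \frac{32464}{2960} + \frac{o{\left(- \frac{106}{156} \right)}}{9781} = - \frac{32464}{2960} + \frac{51 \frac{1}{\left(-106\right) \frac{1}{156}}}{9781} = \left(-32464\right) \frac{1}{2960} + \frac{51}{\left(-106\right) \frac{1}{156}} \cdot \frac{1}{9781} = - \frac{2029}{185} + \frac{51}{- \frac{53}{78}} \cdot \frac{1}{9781} = - \frac{2029}{185} + 51 \left(- \frac{78}{53}\right) \frac{1}{9781} = - \frac{2029}{185} - \frac{3978}{518393} = - \frac{1052555327}{95902705}$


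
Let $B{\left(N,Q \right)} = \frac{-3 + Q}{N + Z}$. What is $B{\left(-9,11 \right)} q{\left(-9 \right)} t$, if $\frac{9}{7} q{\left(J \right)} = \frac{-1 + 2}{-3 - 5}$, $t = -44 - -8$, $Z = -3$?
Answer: $- \frac{7}{3} \approx -2.3333$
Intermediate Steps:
$t = -36$ ($t = -44 + 8 = -36$)
$B{\left(N,Q \right)} = \frac{-3 + Q}{-3 + N}$ ($B{\left(N,Q \right)} = \frac{-3 + Q}{N - 3} = \frac{-3 + Q}{-3 + N}$)
$q{\left(J \right)} = - \frac{7}{72}$ ($q{\left(J \right)} = \frac{7 \frac{-1 + 2}{-3 - 5}}{9} = \frac{7 \cdot 1 \frac{1}{-8}}{9} = \frac{7 \cdot 1 \left(- \frac{1}{8}\right)}{9} = \frac{7}{9} \left(- \frac{1}{8}\right) = - \frac{7}{72}$)
$B{\left(-9,11 \right)} q{\left(-9 \right)} t = \frac{-3 + 11}{-3 - 9} \left(- \frac{7}{72}\right) \left(-36\right) = \frac{1}{-12} \cdot 8 \left(- \frac{7}{72}\right) \left(-36\right) = \left(- \frac{1}{12}\right) 8 \left(- \frac{7}{72}\right) \left(-36\right) = \left(- \frac{2}{3}\right) \left(- \frac{7}{72}\right) \left(-36\right) = \frac{7}{108} \left(-36\right) = - \frac{7}{3}$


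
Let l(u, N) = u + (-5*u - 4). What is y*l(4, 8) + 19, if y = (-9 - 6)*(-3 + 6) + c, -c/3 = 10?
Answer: 1519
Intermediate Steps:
c = -30 (c = -3*10 = -30)
y = -75 (y = (-9 - 6)*(-3 + 6) - 30 = -15*3 - 30 = -45 - 30 = -75)
l(u, N) = -4 - 4*u (l(u, N) = u + (-4 - 5*u) = -4 - 4*u)
y*l(4, 8) + 19 = -75*(-4 - 4*4) + 19 = -75*(-4 - 16) + 19 = -75*(-20) + 19 = 1500 + 19 = 1519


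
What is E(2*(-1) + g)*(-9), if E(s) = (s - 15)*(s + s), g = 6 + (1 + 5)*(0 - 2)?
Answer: -3312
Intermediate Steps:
g = -6 (g = 6 + 6*(-2) = 6 - 12 = -6)
E(s) = 2*s*(-15 + s) (E(s) = (-15 + s)*(2*s) = 2*s*(-15 + s))
E(2*(-1) + g)*(-9) = (2*(2*(-1) - 6)*(-15 + (2*(-1) - 6)))*(-9) = (2*(-2 - 6)*(-15 + (-2 - 6)))*(-9) = (2*(-8)*(-15 - 8))*(-9) = (2*(-8)*(-23))*(-9) = 368*(-9) = -3312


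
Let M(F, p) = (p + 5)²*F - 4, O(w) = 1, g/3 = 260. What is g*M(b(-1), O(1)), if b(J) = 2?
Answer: 53040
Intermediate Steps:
g = 780 (g = 3*260 = 780)
M(F, p) = -4 + F*(5 + p)² (M(F, p) = (5 + p)²*F - 4 = F*(5 + p)² - 4 = -4 + F*(5 + p)²)
g*M(b(-1), O(1)) = 780*(-4 + 2*(5 + 1)²) = 780*(-4 + 2*6²) = 780*(-4 + 2*36) = 780*(-4 + 72) = 780*68 = 53040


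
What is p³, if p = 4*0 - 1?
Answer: -1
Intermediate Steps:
p = -1 (p = 0 - 1 = -1)
p³ = (-1)³ = -1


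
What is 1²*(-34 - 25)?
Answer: -59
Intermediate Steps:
1²*(-34 - 25) = 1*(-59) = -59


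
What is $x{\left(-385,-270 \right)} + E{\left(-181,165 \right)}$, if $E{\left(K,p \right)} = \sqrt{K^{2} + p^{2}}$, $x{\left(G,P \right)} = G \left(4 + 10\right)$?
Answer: $-5390 + \sqrt{59986} \approx -5145.1$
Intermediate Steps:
$x{\left(G,P \right)} = 14 G$ ($x{\left(G,P \right)} = G 14 = 14 G$)
$x{\left(-385,-270 \right)} + E{\left(-181,165 \right)} = 14 \left(-385\right) + \sqrt{\left(-181\right)^{2} + 165^{2}} = -5390 + \sqrt{32761 + 27225} = -5390 + \sqrt{59986}$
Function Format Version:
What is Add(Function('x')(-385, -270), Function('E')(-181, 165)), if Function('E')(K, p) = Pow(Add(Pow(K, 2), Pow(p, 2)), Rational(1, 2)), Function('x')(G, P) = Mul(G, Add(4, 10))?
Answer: Add(-5390, Pow(59986, Rational(1, 2))) ≈ -5145.1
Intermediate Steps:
Function('x')(G, P) = Mul(14, G) (Function('x')(G, P) = Mul(G, 14) = Mul(14, G))
Add(Function('x')(-385, -270), Function('E')(-181, 165)) = Add(Mul(14, -385), Pow(Add(Pow(-181, 2), Pow(165, 2)), Rational(1, 2))) = Add(-5390, Pow(Add(32761, 27225), Rational(1, 2))) = Add(-5390, Pow(59986, Rational(1, 2)))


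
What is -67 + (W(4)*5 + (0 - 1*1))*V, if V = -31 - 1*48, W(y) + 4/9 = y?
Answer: -12532/9 ≈ -1392.4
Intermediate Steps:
W(y) = -4/9 + y
V = -79 (V = -31 - 48 = -79)
-67 + (W(4)*5 + (0 - 1*1))*V = -67 + ((-4/9 + 4)*5 + (0 - 1*1))*(-79) = -67 + ((32/9)*5 + (0 - 1))*(-79) = -67 + (160/9 - 1)*(-79) = -67 + (151/9)*(-79) = -67 - 11929/9 = -12532/9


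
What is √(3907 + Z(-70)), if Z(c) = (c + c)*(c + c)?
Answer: √23507 ≈ 153.32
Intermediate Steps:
Z(c) = 4*c² (Z(c) = (2*c)*(2*c) = 4*c²)
√(3907 + Z(-70)) = √(3907 + 4*(-70)²) = √(3907 + 4*4900) = √(3907 + 19600) = √23507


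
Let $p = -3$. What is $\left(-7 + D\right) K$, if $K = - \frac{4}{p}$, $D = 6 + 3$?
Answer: $\frac{8}{3} \approx 2.6667$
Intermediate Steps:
$D = 9$
$K = \frac{4}{3}$ ($K = - \frac{4}{-3} = \left(-4\right) \left(- \frac{1}{3}\right) = \frac{4}{3} \approx 1.3333$)
$\left(-7 + D\right) K = \left(-7 + 9\right) \frac{4}{3} = 2 \cdot \frac{4}{3} = \frac{8}{3}$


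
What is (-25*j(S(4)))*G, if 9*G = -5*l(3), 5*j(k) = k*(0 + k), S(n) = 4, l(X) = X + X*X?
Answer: 1600/3 ≈ 533.33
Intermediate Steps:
l(X) = X + X**2
j(k) = k**2/5 (j(k) = (k*(0 + k))/5 = (k*k)/5 = k**2/5)
G = -20/3 (G = (-15*(1 + 3))/9 = (-15*4)/9 = (-5*12)/9 = (1/9)*(-60) = -20/3 ≈ -6.6667)
(-25*j(S(4)))*G = -5*4**2*(-20/3) = -5*16*(-20/3) = -25*16/5*(-20/3) = -80*(-20/3) = 1600/3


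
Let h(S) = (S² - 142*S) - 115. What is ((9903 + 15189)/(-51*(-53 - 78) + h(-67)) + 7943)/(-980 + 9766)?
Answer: 163404659/180719234 ≈ 0.90419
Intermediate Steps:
h(S) = -115 + S² - 142*S
((9903 + 15189)/(-51*(-53 - 78) + h(-67)) + 7943)/(-980 + 9766) = ((9903 + 15189)/(-51*(-53 - 78) + (-115 + (-67)² - 142*(-67))) + 7943)/(-980 + 9766) = (25092/(-51*(-131) + (-115 + 4489 + 9514)) + 7943)/8786 = (25092/(-1*(-6681) + 13888) + 7943)*(1/8786) = (25092/(6681 + 13888) + 7943)*(1/8786) = (25092/20569 + 7943)*(1/8786) = (163404659/20569)*(1/8786) = 163404659/180719234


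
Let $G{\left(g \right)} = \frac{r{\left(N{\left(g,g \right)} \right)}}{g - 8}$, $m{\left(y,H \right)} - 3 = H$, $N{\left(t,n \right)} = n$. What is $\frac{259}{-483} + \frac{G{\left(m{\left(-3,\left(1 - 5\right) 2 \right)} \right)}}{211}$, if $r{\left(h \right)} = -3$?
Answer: $- \frac{101284}{189267} \approx -0.53514$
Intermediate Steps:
$m{\left(y,H \right)} = 3 + H$
$G{\left(g \right)} = - \frac{3}{-8 + g}$ ($G{\left(g \right)} = - \frac{3}{g - 8} = - \frac{3}{-8 + g}$)
$\frac{259}{-483} + \frac{G{\left(m{\left(-3,\left(1 - 5\right) 2 \right)} \right)}}{211} = \frac{259}{-483} + \frac{\left(-3\right) \frac{1}{-8 + \left(3 + \left(1 - 5\right) 2\right)}}{211} = 259 \left(- \frac{1}{483}\right) + - \frac{3}{-8 + \left(3 - 8\right)} \frac{1}{211} = - \frac{37}{69} + - \frac{3}{-8 + \left(3 - 8\right)} \frac{1}{211} = - \frac{37}{69} + - \frac{3}{-8 - 5} \cdot \frac{1}{211} = - \frac{37}{69} + - \frac{3}{-13} \cdot \frac{1}{211} = - \frac{37}{69} + \left(-3\right) \left(- \frac{1}{13}\right) \frac{1}{211} = - \frac{37}{69} + \frac{3}{13} \cdot \frac{1}{211} = - \frac{37}{69} + \frac{3}{2743} = - \frac{101284}{189267}$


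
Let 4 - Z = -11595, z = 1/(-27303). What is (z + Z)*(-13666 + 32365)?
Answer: 1973913162568/9101 ≈ 2.1689e+8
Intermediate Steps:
z = -1/27303 ≈ -3.6626e-5
Z = 11599 (Z = 4 - 1*(-11595) = 4 + 11595 = 11599)
(z + Z)*(-13666 + 32365) = (-1/27303 + 11599)*(-13666 + 32365) = (316687496/27303)*18699 = 1973913162568/9101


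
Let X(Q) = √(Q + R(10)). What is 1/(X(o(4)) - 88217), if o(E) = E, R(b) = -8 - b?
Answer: -88217/7782239103 - I*√14/7782239103 ≈ -1.1336e-5 - 4.8079e-10*I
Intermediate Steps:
X(Q) = √(-18 + Q) (X(Q) = √(Q + (-8 - 1*10)) = √(Q + (-8 - 10)) = √(Q - 18) = √(-18 + Q))
1/(X(o(4)) - 88217) = 1/(√(-18 + 4) - 88217) = 1/(√(-14) - 88217) = 1/(I*√14 - 88217) = 1/(-88217 + I*√14)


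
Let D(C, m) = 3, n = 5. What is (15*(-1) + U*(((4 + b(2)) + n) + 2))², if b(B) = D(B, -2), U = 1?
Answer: 1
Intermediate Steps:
b(B) = 3
(15*(-1) + U*(((4 + b(2)) + n) + 2))² = (15*(-1) + 1*(((4 + 3) + 5) + 2))² = (-15 + 1*((7 + 5) + 2))² = (-15 + 1*(12 + 2))² = (-15 + 1*14)² = (-15 + 14)² = (-1)² = 1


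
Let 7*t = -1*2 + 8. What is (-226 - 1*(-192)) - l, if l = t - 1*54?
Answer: 134/7 ≈ 19.143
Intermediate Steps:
t = 6/7 (t = (-1*2 + 8)/7 = (-2 + 8)/7 = (⅐)*6 = 6/7 ≈ 0.85714)
l = -372/7 (l = 6/7 - 1*54 = 6/7 - 54 = -372/7 ≈ -53.143)
(-226 - 1*(-192)) - l = (-226 - 1*(-192)) - 1*(-372/7) = (-226 + 192) + 372/7 = -34 + 372/7 = 134/7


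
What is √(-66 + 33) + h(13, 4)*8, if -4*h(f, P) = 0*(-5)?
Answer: I*√33 ≈ 5.7446*I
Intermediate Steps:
h(f, P) = 0 (h(f, P) = -0*(-5) = -¼*0 = 0)
√(-66 + 33) + h(13, 4)*8 = √(-66 + 33) + 0*8 = √(-33) + 0 = I*√33 + 0 = I*√33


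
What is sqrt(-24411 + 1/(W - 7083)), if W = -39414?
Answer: 2*I*sqrt(13193968586799)/46497 ≈ 156.24*I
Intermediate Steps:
sqrt(-24411 + 1/(W - 7083)) = sqrt(-24411 + 1/(-39414 - 7083)) = sqrt(-24411 + 1/(-46497)) = sqrt(-24411 - 1/46497) = sqrt(-1135038268/46497) = 2*I*sqrt(13193968586799)/46497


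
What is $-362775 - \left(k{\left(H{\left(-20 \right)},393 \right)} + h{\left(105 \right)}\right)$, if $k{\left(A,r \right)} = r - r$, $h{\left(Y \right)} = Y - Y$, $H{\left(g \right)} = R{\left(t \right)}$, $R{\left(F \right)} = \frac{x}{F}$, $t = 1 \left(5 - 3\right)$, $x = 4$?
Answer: $-362775$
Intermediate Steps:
$t = 2$ ($t = 1 \cdot 2 = 2$)
$R{\left(F \right)} = \frac{4}{F}$
$H{\left(g \right)} = 2$ ($H{\left(g \right)} = \frac{4}{2} = 4 \cdot \frac{1}{2} = 2$)
$h{\left(Y \right)} = 0$
$k{\left(A,r \right)} = 0$
$-362775 - \left(k{\left(H{\left(-20 \right)},393 \right)} + h{\left(105 \right)}\right) = -362775 - \left(0 + 0\right) = -362775 - 0 = -362775 + 0 = -362775$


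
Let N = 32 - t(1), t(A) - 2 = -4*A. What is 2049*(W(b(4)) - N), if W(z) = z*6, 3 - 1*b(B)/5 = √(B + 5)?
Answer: -69666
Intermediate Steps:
b(B) = 15 - 5*√(5 + B) (b(B) = 15 - 5*√(B + 5) = 15 - 5*√(5 + B))
t(A) = 2 - 4*A
W(z) = 6*z
N = 34 (N = 32 - (2 - 4*1) = 32 - (2 - 4) = 32 - 1*(-2) = 32 + 2 = 34)
2049*(W(b(4)) - N) = 2049*(6*(15 - 5*√(5 + 4)) - 1*34) = 2049*(6*(15 - 5*√9) - 34) = 2049*(6*(15 - 5*3) - 34) = 2049*(6*(15 - 15) - 34) = 2049*(6*0 - 34) = 2049*(0 - 34) = 2049*(-34) = -69666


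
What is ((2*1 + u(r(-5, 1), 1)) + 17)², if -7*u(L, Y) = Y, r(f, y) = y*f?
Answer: 17424/49 ≈ 355.59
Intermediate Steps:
r(f, y) = f*y
u(L, Y) = -Y/7
((2*1 + u(r(-5, 1), 1)) + 17)² = ((2*1 - ⅐*1) + 17)² = ((2 - ⅐) + 17)² = (13/7 + 17)² = (132/7)² = 17424/49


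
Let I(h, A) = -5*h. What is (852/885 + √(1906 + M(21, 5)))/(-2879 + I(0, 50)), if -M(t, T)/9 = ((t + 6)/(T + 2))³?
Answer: -284/849305 - √3336277/141071 ≈ -0.013282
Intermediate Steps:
M(t, T) = -9*(6 + t)³/(2 + T)³ (M(t, T) = -9*(t + 6)³/(T + 2)³ = -9*(6 + t)³/(2 + T)³)
(852/885 + √(1906 + M(21, 5)))/(-2879 + I(0, 50)) = (852/885 + √(1906 - 9*(6 + 21)³/(2 + 5)³))/(-2879 - 5*0) = (852*(1/885) + √(1906 - 9*27³/7³))/(-2879 + 0) = (284/295 + √(1906 - 9*1/343*19683))/(-2879) = (284/295 + √(1906 - 177147/343))*(-1/2879) = (284/295 + √(476611/343))*(-1/2879) = (284/295 + √3336277/49)*(-1/2879) = -284/849305 - √3336277/141071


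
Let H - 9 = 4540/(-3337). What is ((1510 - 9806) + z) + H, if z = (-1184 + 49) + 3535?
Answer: -19649459/3337 ≈ -5888.4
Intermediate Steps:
H = 25493/3337 (H = 9 + 4540/(-3337) = 9 + 4540*(-1/3337) = 9 - 4540/3337 = 25493/3337 ≈ 7.6395)
z = 2400 (z = -1135 + 3535 = 2400)
((1510 - 9806) + z) + H = ((1510 - 9806) + 2400) + 25493/3337 = (-8296 + 2400) + 25493/3337 = -5896 + 25493/3337 = -19649459/3337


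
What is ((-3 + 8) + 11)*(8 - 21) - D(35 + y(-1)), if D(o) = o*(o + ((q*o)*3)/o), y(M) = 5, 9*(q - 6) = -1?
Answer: -7544/3 ≈ -2514.7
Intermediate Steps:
q = 53/9 (q = 6 + (⅑)*(-1) = 6 - ⅑ = 53/9 ≈ 5.8889)
D(o) = o*(53/3 + o) (D(o) = o*(o + ((53*o/9)*3)/o) = o*(o + (53*o/3)/o) = o*(o + 53/3) = o*(53/3 + o))
((-3 + 8) + 11)*(8 - 21) - D(35 + y(-1)) = ((-3 + 8) + 11)*(8 - 21) - (35 + 5)*(53 + 3*(35 + 5))/3 = (5 + 11)*(-13) - 40*(53 + 3*40)/3 = 16*(-13) - 40*(53 + 120)/3 = -208 - 40*173/3 = -208 - 1*6920/3 = -208 - 6920/3 = -7544/3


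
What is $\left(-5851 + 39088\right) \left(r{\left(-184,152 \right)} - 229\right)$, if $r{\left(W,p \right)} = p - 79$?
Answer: $-5184972$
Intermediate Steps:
$r{\left(W,p \right)} = -79 + p$
$\left(-5851 + 39088\right) \left(r{\left(-184,152 \right)} - 229\right) = \left(-5851 + 39088\right) \left(\left(-79 + 152\right) - 229\right) = 33237 \left(73 - 229\right) = 33237 \left(-156\right) = -5184972$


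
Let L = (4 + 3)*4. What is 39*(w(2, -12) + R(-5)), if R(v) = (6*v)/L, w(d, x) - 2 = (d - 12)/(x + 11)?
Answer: 5967/14 ≈ 426.21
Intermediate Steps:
L = 28 (L = 7*4 = 28)
w(d, x) = 2 + (-12 + d)/(11 + x) (w(d, x) = 2 + (d - 12)/(x + 11) = 2 + (-12 + d)/(11 + x))
R(v) = 3*v/14 (R(v) = (6*v)/28 = (6*v)*(1/28) = 3*v/14)
39*(w(2, -12) + R(-5)) = 39*((10 + 2 + 2*(-12))/(11 - 12) + (3/14)*(-5)) = 39*((10 + 2 - 24)/(-1) - 15/14) = 39*(-1*(-12) - 15/14) = 39*(12 - 15/14) = 39*(153/14) = 5967/14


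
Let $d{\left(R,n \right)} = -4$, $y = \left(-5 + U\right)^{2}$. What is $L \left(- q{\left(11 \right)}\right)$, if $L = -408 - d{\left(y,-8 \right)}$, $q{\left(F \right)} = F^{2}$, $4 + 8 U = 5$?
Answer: $48884$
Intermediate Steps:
$U = \frac{1}{8}$ ($U = - \frac{1}{2} + \frac{1}{8} \cdot 5 = - \frac{1}{2} + \frac{5}{8} = \frac{1}{8} \approx 0.125$)
$y = \frac{1521}{64}$ ($y = \left(-5 + \frac{1}{8}\right)^{2} = \left(- \frac{39}{8}\right)^{2} = \frac{1521}{64} \approx 23.766$)
$L = -404$ ($L = -408 - -4 = -408 + 4 = -404$)
$L \left(- q{\left(11 \right)}\right) = - 404 \left(- 11^{2}\right) = - 404 \left(\left(-1\right) 121\right) = \left(-404\right) \left(-121\right) = 48884$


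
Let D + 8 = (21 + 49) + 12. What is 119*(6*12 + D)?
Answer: 17374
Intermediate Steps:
D = 74 (D = -8 + ((21 + 49) + 12) = -8 + (70 + 12) = -8 + 82 = 74)
119*(6*12 + D) = 119*(6*12 + 74) = 119*(72 + 74) = 119*146 = 17374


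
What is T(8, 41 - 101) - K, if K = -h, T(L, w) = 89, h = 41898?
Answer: 41987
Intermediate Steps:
K = -41898 (K = -1*41898 = -41898)
T(8, 41 - 101) - K = 89 - 1*(-41898) = 89 + 41898 = 41987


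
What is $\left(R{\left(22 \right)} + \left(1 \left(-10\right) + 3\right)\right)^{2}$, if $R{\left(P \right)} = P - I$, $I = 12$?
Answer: $9$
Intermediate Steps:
$R{\left(P \right)} = -12 + P$ ($R{\left(P \right)} = P - 12 = -12 + P$)
$\left(R{\left(22 \right)} + \left(1 \left(-10\right) + 3\right)\right)^{2} = \left(\left(-12 + 22\right) + \left(1 \left(-10\right) + 3\right)\right)^{2} = \left(10 + \left(-10 + 3\right)\right)^{2} = \left(10 - 7\right)^{2} = 3^{2} = 9$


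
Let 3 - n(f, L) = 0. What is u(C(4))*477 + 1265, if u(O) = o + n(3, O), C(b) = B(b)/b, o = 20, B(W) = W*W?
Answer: 12236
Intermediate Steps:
B(W) = W**2
n(f, L) = 3 (n(f, L) = 3 - 1*0 = 3 + 0 = 3)
C(b) = b (C(b) = b**2/b = b)
u(O) = 23 (u(O) = 20 + 3 = 23)
u(C(4))*477 + 1265 = 23*477 + 1265 = 10971 + 1265 = 12236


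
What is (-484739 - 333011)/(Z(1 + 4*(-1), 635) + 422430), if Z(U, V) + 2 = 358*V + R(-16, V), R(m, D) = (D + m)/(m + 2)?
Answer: -11448500/9095993 ≈ -1.2586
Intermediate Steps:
R(m, D) = (D + m)/(2 + m)
Z(U, V) = -6/7 + 5011*V/14 (Z(U, V) = -2 + (358*V + (V - 16)/(2 - 16)) = -2 + (358*V + (-16 + V)/(-14)) = -2 + (358*V - (-16 + V)/14) = -2 + (358*V + (8/7 - V/14)) = -2 + (8/7 + 5011*V/14) = -6/7 + 5011*V/14)
(-484739 - 333011)/(Z(1 + 4*(-1), 635) + 422430) = (-484739 - 333011)/((-6/7 + (5011/14)*635) + 422430) = -817750/((-6/7 + 3181985/14) + 422430) = -817750/(3181973/14 + 422430) = -817750/9095993/14 = -817750*14/9095993 = -11448500/9095993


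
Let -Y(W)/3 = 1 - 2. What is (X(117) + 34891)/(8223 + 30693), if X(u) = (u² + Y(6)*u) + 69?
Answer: 12250/9729 ≈ 1.2591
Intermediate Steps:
Y(W) = 3 (Y(W) = -3*(1 - 2) = -3*(-1) = 3)
X(u) = 69 + u² + 3*u (X(u) = (u² + 3*u) + 69 = 69 + u² + 3*u)
(X(117) + 34891)/(8223 + 30693) = ((69 + 117² + 3*117) + 34891)/(8223 + 30693) = ((69 + 13689 + 351) + 34891)/38916 = (14109 + 34891)*(1/38916) = 49000*(1/38916) = 12250/9729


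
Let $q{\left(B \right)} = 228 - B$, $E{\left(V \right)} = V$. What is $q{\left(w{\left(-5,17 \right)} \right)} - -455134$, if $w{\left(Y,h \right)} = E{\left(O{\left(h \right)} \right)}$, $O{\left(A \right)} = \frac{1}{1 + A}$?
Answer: $\frac{8196515}{18} \approx 4.5536 \cdot 10^{5}$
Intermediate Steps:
$w{\left(Y,h \right)} = \frac{1}{1 + h}$
$q{\left(w{\left(-5,17 \right)} \right)} - -455134 = \left(228 - \frac{1}{1 + 17}\right) - -455134 = \left(228 - \frac{1}{18}\right) + 455134 = \frac{4103}{18} + 455134 = \frac{8196515}{18}$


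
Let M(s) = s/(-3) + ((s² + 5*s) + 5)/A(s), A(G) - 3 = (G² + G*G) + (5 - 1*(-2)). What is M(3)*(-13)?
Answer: -13/28 ≈ -0.46429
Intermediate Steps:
A(G) = 10 + 2*G² (A(G) = 3 + ((G² + G*G) + (5 - 1*(-2))) = 3 + ((G² + G²) + (5 + 2)) = 3 + (2*G² + 7) = 3 + (7 + 2*G²) = 10 + 2*G²)
M(s) = -s/3 + (5 + s² + 5*s)/(10 + 2*s²) (M(s) = s/(-3) + ((s² + 5*s) + 5)/(10 + 2*s²) = s*(-⅓) + (5 + s² + 5*s)/(10 + 2*s²) = -s/3 + (5 + s² + 5*s)/(10 + 2*s²))
M(3)*(-13) = ((15 - 2*3³ + 3*3² + 5*3)/(6*(5 + 3²)))*(-13) = ((15 - 2*27 + 3*9 + 15)/(6*(5 + 9)))*(-13) = ((⅙)*(15 - 54 + 27 + 15)/14)*(-13) = ((⅙)*(1/14)*3)*(-13) = (1/28)*(-13) = -13/28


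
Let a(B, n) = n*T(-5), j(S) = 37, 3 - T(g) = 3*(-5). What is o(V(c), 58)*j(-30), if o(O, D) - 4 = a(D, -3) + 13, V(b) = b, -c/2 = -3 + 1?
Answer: -1369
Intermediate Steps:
c = 4 (c = -2*(-3 + 1) = -2*(-2) = 4)
T(g) = 18 (T(g) = 3 - 3*(-5) = 3 - 1*(-15) = 3 + 15 = 18)
a(B, n) = 18*n (a(B, n) = n*18 = 18*n)
o(O, D) = -37 (o(O, D) = 4 + (18*(-3) + 13) = 4 + (-54 + 13) = 4 - 41 = -37)
o(V(c), 58)*j(-30) = -37*37 = -1369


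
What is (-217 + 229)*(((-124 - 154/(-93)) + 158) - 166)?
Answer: -48488/31 ≈ -1564.1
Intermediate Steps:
(-217 + 229)*(((-124 - 154/(-93)) + 158) - 166) = 12*(((-124 - 154*(-1/93)) + 158) - 166) = 12*(((-124 + 154/93) + 158) - 166) = 12*((-11378/93 + 158) - 166) = 12*(3316/93 - 166) = 12*(-12122/93) = -48488/31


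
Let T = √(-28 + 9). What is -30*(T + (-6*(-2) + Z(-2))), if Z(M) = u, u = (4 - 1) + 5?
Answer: -600 - 30*I*√19 ≈ -600.0 - 130.77*I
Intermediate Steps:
u = 8 (u = 3 + 5 = 8)
Z(M) = 8
T = I*√19 (T = √(-19) = I*√19 ≈ 4.3589*I)
-30*(T + (-6*(-2) + Z(-2))) = -30*(I*√19 + (-6*(-2) + 8)) = -30*(I*√19 + (12 + 8)) = -30*(I*√19 + 20) = -30*(20 + I*√19) = -600 - 30*I*√19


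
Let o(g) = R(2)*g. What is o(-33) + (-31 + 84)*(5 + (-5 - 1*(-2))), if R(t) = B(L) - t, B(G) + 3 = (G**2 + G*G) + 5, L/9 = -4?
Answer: -85430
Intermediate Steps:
L = -36 (L = 9*(-4) = -36)
B(G) = 2 + 2*G**2 (B(G) = -3 + ((G**2 + G*G) + 5) = -3 + ((G**2 + G**2) + 5) = -3 + (2*G**2 + 5) = -3 + (5 + 2*G**2) = 2 + 2*G**2)
R(t) = 2594 - t (R(t) = (2 + 2*(-36)**2) - t = (2 + 2*1296) - t = (2 + 2592) - t = 2594 - t)
o(g) = 2592*g (o(g) = (2594 - 1*2)*g = (2594 - 2)*g = 2592*g)
o(-33) + (-31 + 84)*(5 + (-5 - 1*(-2))) = 2592*(-33) + (-31 + 84)*(5 + (-5 - 1*(-2))) = -85536 + 53*(5 + (-5 + 2)) = -85536 + 53*(5 - 3) = -85536 + 53*2 = -85536 + 106 = -85430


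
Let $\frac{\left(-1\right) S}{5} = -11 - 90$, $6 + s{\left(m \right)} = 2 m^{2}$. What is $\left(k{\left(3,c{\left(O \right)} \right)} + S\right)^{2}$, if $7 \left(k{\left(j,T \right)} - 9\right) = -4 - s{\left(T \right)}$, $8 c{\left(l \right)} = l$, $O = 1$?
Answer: $\frac{270832849}{1024} \approx 2.6449 \cdot 10^{5}$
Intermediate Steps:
$s{\left(m \right)} = -6 + 2 m^{2}$
$c{\left(l \right)} = \frac{l}{8}$
$k{\left(j,T \right)} = \frac{65}{7} - \frac{2 T^{2}}{7}$ ($k{\left(j,T \right)} = 9 + \frac{-4 - \left(-6 + 2 T^{2}\right)}{7} = 9 + \frac{2 - 2 T^{2}}{7} = 9 - \left(- \frac{2}{7} + \frac{2 T^{2}}{7}\right) = \frac{65}{7} - \frac{2 T^{2}}{7}$)
$S = 505$ ($S = - 5 \left(-11 - 90\right) = \left(-5\right) \left(-101\right) = 505$)
$\left(k{\left(3,c{\left(O \right)} \right)} + S\right)^{2} = \left(\left(\frac{65}{7} - \frac{2 \left(\frac{1}{8} \cdot 1\right)^{2}}{7}\right) + 505\right)^{2} = \left(\left(\frac{65}{7} - \frac{2}{7 \cdot 64}\right) + 505\right)^{2} = \left(\left(\frac{65}{7} - \frac{1}{224}\right) + 505\right)^{2} = \left(\frac{297}{32} + 505\right)^{2} = \left(\frac{16457}{32}\right)^{2} = \frac{270832849}{1024}$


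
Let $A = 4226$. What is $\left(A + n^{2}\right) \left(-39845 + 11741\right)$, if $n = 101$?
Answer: $-405456408$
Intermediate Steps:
$\left(A + n^{2}\right) \left(-39845 + 11741\right) = \left(4226 + 101^{2}\right) \left(-39845 + 11741\right) = \left(4226 + 10201\right) \left(-28104\right) = 14427 \left(-28104\right) = -405456408$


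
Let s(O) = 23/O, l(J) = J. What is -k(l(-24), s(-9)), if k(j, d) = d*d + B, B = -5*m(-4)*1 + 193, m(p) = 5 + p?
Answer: -15757/81 ≈ -194.53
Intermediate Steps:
B = 188 (B = -5*(5 - 4)*1 + 193 = -5*1*1 + 193 = -5*1 + 193 = -5 + 193 = 188)
k(j, d) = 188 + d² (k(j, d) = d*d + 188 = d² + 188 = 188 + d²)
-k(l(-24), s(-9)) = -(188 + (23/(-9))²) = -(188 + (23*(-⅑))²) = -(188 + (-23/9)²) = -(188 + 529/81) = -1*15757/81 = -15757/81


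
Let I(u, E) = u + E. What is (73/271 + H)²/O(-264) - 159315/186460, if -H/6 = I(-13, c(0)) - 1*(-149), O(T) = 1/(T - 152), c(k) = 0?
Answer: -758125538006332951/2738761772 ≈ -2.7681e+8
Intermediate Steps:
I(u, E) = E + u
O(T) = 1/(-152 + T)
H = -816 (H = -6*((0 - 13) - 1*(-149)) = -6*(-13 + 149) = -6*136 = -816)
(73/271 + H)²/O(-264) - 159315/186460 = (73/271 - 816)²/(1/(-152 - 264)) - 159315/186460 = (73*(1/271) - 816)²/(1/(-416)) - 159315*1/186460 = (73/271 - 816)²/(-1/416) - 31863/37292 = (-221063/271)²*(-416) - 31863/37292 = (48868849969/73441)*(-416) - 31863/37292 = -20329441587104/73441 - 31863/37292 = -758125538006332951/2738761772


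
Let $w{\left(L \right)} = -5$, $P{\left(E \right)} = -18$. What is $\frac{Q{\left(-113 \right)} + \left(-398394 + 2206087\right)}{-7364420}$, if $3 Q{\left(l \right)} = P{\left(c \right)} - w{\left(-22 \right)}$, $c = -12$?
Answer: $- \frac{2711533}{11046630} \approx -0.24546$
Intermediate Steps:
$Q{\left(l \right)} = - \frac{13}{3}$ ($Q{\left(l \right)} = \frac{-18 - -5}{3} = \frac{-18 + 5}{3} = \frac{1}{3} \left(-13\right) = - \frac{13}{3}$)
$\frac{Q{\left(-113 \right)} + \left(-398394 + 2206087\right)}{-7364420} = \frac{- \frac{13}{3} + \left(-398394 + 2206087\right)}{-7364420} = \left(- \frac{13}{3} + 1807693\right) \left(- \frac{1}{7364420}\right) = \frac{5423066}{3} \left(- \frac{1}{7364420}\right) = - \frac{2711533}{11046630}$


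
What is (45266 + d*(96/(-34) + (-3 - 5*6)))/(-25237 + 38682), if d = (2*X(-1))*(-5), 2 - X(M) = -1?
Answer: 787792/228565 ≈ 3.4467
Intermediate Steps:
X(M) = 3 (X(M) = 2 - 1*(-1) = 2 + 1 = 3)
d = -30 (d = (2*3)*(-5) = 6*(-5) = -30)
(45266 + d*(96/(-34) + (-3 - 5*6)))/(-25237 + 38682) = (45266 - 30*(96/(-34) + (-3 - 5*6)))/(-25237 + 38682) = (45266 - 30*(96*(-1/34) + (-3 - 30)))/13445 = (45266 - 30*(-48/17 - 33))*(1/13445) = (45266 - 30*(-609/17))*(1/13445) = (45266 + 18270/17)*(1/13445) = (787792/17)*(1/13445) = 787792/228565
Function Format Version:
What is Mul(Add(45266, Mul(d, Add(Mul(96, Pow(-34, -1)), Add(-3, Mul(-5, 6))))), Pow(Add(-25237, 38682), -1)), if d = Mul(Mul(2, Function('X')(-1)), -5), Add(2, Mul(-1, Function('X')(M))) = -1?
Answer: Rational(787792, 228565) ≈ 3.4467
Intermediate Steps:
Function('X')(M) = 3 (Function('X')(M) = Add(2, Mul(-1, -1)) = Add(2, 1) = 3)
d = -30 (d = Mul(Mul(2, 3), -5) = Mul(6, -5) = -30)
Mul(Add(45266, Mul(d, Add(Mul(96, Pow(-34, -1)), Add(-3, Mul(-5, 6))))), Pow(Add(-25237, 38682), -1)) = Mul(Add(45266, Mul(-30, Add(Mul(96, Pow(-34, -1)), Add(-3, Mul(-5, 6))))), Pow(Add(-25237, 38682), -1)) = Mul(Add(45266, Mul(-30, Add(Mul(96, Rational(-1, 34)), Add(-3, -30)))), Pow(13445, -1)) = Mul(Add(45266, Mul(-30, Add(Rational(-48, 17), -33))), Rational(1, 13445)) = Mul(Add(45266, Mul(-30, Rational(-609, 17))), Rational(1, 13445)) = Mul(Add(45266, Rational(18270, 17)), Rational(1, 13445)) = Mul(Rational(787792, 17), Rational(1, 13445)) = Rational(787792, 228565)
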